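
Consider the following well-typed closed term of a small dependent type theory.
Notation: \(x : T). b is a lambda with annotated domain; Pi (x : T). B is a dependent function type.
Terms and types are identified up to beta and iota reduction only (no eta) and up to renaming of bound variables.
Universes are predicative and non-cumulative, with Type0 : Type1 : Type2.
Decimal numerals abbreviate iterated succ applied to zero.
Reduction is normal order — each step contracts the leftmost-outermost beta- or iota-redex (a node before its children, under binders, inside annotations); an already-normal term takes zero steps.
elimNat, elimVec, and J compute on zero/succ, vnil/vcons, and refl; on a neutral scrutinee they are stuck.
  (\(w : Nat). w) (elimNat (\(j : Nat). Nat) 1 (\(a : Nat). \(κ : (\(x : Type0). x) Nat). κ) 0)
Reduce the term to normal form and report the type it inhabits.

resulting normal form:
  1
type:
  Nat
observation: 2 normal-order steps normalize the term, beginning with a beta-redex.


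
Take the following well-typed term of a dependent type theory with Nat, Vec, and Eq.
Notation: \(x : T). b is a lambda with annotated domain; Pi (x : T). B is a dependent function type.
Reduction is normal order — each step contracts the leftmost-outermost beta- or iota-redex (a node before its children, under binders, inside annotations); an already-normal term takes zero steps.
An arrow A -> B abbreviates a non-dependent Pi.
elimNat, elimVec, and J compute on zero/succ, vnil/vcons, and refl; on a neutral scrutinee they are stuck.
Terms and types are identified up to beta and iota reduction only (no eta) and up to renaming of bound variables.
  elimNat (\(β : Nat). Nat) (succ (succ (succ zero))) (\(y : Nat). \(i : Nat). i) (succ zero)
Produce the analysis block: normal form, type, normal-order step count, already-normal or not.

resulting normal form:
  succ (succ (succ zero))
inferred type:
  Nat
normal-order step count: 4
started in normal form: no
first redex: an elimNat iota-redex


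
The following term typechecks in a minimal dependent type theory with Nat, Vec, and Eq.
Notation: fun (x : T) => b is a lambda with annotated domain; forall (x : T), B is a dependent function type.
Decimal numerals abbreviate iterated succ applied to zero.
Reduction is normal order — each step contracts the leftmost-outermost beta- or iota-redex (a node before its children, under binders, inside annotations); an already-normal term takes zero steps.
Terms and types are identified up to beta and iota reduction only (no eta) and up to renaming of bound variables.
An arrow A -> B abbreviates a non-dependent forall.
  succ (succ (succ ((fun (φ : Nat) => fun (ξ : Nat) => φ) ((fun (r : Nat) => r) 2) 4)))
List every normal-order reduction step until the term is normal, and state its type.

reduction (normal order):
  succ (succ (succ ((fun (φ : Nat) => fun (ξ : Nat) => φ) ((fun (r : Nat) => r) 2) 4)))
  ~> succ (succ (succ ((fun (φ : Nat) => (fun (ξ : Nat) => ξ) 2) 4)))
  ~> succ (succ (succ ((fun (φ : Nat) => φ) 2)))
  ~> 5
inferred type:
  Nat


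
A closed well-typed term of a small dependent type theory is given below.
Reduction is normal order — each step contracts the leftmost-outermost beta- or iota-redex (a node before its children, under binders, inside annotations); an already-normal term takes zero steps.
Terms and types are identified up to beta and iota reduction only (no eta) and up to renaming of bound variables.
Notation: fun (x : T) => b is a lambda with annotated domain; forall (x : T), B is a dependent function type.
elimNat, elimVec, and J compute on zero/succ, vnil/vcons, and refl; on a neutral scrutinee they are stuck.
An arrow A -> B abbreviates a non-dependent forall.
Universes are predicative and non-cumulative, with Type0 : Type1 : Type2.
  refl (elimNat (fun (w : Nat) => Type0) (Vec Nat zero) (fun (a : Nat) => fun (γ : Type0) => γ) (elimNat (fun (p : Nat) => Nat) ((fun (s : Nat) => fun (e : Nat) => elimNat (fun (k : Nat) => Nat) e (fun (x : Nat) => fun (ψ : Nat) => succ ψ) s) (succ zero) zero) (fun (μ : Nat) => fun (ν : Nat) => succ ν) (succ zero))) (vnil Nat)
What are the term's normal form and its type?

normal form:
  refl (Vec Nat zero) (vnil Nat)
type:
  Eq (Vec Nat zero) (vnil Nat) (vnil Nat)
observation: the leftmost-outermost redex is an elimNat iota-redex, and normalization takes 17 steps.


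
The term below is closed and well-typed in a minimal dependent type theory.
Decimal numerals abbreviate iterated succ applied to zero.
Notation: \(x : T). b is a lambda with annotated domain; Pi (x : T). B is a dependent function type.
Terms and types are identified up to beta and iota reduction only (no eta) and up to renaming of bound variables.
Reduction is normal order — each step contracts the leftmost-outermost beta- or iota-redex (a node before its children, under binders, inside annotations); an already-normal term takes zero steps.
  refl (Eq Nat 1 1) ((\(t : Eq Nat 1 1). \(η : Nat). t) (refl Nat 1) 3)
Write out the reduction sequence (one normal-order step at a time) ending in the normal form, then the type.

normal-order reduction:
  refl (Eq Nat 1 1) ((\(t : Eq Nat 1 1). \(η : Nat). t) (refl Nat 1) 3)
  ~> refl (Eq Nat 1 1) ((\(t : Nat). refl Nat 1) 3)
  ~> refl (Eq Nat 1 1) (refl Nat 1)
the term's type:
  Eq (Eq Nat 1 1) (refl Nat 1) (refl Nat 1)


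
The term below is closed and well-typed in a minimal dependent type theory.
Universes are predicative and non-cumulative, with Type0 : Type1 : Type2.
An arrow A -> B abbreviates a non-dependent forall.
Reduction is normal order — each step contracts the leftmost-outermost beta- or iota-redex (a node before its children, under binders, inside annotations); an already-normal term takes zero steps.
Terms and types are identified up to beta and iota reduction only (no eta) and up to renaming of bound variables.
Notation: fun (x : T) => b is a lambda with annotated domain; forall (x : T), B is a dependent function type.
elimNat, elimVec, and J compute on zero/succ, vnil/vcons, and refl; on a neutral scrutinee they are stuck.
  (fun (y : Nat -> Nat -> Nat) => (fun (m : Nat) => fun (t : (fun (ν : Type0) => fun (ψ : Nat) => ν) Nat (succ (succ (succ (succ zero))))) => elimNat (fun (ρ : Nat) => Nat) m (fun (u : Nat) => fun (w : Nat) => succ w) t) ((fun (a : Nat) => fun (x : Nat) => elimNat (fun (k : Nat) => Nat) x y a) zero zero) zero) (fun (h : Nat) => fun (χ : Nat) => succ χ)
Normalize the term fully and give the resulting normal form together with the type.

normal form:
  zero
the term's type:
  Nat


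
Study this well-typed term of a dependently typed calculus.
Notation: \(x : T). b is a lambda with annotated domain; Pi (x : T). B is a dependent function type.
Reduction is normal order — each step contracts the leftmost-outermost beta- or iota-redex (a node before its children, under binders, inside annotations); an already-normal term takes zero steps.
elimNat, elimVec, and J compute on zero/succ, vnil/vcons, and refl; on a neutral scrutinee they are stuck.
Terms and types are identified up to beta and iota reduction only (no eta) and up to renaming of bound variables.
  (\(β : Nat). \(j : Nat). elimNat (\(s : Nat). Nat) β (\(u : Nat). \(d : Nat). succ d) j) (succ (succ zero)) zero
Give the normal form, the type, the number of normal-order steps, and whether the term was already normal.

reduced normal form:
  succ (succ zero)
type:
  Nat
normal-order step count: 3
already normal: no
first contracted redex: a beta-redex


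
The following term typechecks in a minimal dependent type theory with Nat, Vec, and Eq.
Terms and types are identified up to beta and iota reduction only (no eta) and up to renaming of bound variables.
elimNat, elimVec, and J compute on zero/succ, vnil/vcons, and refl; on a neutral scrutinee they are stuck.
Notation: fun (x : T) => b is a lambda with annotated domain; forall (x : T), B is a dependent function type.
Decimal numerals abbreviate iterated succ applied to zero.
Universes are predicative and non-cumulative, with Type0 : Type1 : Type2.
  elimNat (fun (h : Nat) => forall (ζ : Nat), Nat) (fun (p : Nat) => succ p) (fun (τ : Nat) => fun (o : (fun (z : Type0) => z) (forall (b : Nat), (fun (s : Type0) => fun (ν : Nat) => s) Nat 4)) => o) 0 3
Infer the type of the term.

inferred type:
  Nat


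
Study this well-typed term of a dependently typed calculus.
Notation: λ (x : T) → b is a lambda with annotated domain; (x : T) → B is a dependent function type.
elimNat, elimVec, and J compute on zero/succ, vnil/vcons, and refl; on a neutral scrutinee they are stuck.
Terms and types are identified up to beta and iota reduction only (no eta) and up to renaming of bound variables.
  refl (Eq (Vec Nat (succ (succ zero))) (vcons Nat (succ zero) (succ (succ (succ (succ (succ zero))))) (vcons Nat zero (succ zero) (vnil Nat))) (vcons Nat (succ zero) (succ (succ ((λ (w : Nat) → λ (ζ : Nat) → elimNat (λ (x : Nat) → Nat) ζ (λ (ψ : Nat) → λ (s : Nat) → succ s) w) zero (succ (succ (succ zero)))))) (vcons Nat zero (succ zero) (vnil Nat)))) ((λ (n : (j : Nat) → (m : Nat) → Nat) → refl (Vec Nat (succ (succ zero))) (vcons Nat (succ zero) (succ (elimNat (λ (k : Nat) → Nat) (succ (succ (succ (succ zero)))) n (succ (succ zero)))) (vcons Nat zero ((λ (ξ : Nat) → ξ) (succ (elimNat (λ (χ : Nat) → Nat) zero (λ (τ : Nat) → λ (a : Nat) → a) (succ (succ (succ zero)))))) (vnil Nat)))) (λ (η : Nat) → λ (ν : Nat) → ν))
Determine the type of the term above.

type:
  Eq (Eq (Vec Nat (succ (succ zero))) (vcons Nat (succ zero) (succ (succ (succ (succ (succ zero))))) (vcons Nat zero (succ zero) (vnil Nat))) (vcons Nat (succ zero) (succ (succ (succ (succ (succ zero))))) (vcons Nat zero (succ zero) (vnil Nat)))) (refl (Vec Nat (succ (succ zero))) (vcons Nat (succ zero) (succ (succ (succ (succ (succ zero))))) (vcons Nat zero (succ zero) (vnil Nat)))) (refl (Vec Nat (succ (succ zero))) (vcons Nat (succ zero) (succ (succ (succ (succ (succ zero))))) (vcons Nat zero (succ zero) (vnil Nat))))


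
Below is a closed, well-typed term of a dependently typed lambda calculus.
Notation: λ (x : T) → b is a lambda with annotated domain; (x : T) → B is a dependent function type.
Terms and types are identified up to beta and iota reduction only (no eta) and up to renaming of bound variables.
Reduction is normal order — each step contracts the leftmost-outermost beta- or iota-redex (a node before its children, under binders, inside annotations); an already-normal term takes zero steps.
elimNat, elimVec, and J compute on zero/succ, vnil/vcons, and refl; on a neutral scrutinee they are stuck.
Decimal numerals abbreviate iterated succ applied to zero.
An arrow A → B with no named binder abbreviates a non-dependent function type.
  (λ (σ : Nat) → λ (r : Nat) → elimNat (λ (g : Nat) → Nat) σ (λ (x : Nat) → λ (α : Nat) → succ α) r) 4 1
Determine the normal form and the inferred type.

normal form:
  5
type:
  Nat


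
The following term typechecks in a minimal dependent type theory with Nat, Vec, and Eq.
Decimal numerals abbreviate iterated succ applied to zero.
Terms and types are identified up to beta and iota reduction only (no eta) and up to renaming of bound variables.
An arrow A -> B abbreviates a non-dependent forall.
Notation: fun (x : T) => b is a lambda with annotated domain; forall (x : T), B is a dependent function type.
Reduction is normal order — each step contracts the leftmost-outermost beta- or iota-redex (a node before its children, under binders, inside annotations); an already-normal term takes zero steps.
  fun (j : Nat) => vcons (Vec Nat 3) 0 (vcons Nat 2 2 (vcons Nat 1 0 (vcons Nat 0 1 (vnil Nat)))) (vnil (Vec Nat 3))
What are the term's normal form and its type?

normal form:
  fun (j : Nat) => vcons (Vec Nat 3) 0 (vcons Nat 2 2 (vcons Nat 1 0 (vcons Nat 0 1 (vnil Nat)))) (vnil (Vec Nat 3))
the term's type:
  Nat -> Vec (Vec Nat 3) 1
observation: no redex remains anywhere in the term; it is its own normal form.


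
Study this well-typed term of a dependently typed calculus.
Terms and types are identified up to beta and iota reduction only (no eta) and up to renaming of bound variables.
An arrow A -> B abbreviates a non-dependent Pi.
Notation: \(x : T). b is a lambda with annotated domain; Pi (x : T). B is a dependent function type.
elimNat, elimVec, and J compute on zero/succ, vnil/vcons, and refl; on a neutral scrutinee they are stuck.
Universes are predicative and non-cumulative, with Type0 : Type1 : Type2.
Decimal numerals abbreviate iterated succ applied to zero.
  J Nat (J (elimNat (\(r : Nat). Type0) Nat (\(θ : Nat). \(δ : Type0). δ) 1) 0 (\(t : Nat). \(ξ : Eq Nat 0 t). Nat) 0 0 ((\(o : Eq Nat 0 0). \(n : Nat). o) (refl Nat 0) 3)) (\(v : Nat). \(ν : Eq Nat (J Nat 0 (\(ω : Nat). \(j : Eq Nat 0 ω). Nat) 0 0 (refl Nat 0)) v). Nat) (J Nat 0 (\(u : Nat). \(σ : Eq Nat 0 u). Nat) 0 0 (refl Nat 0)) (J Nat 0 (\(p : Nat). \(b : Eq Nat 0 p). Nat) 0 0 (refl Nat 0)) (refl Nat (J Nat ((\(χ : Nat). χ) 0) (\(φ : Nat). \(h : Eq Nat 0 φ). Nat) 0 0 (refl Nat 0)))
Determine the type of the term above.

inferred type:
  Nat


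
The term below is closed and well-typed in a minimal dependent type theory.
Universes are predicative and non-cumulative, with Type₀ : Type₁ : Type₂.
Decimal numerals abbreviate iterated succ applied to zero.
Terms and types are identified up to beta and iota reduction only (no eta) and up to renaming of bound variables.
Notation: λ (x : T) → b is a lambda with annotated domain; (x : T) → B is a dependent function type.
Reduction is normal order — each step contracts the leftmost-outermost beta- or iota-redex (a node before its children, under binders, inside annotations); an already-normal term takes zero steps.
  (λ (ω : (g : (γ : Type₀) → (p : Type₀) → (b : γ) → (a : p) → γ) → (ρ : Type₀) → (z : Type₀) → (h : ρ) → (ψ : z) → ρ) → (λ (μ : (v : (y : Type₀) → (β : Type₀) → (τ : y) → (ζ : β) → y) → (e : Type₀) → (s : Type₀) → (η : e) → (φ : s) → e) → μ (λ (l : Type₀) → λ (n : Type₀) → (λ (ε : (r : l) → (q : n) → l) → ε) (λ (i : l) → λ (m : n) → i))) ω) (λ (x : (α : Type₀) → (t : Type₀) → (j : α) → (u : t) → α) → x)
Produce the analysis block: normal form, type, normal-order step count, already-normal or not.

reduced normal form:
  λ (ω : Type₀) → λ (g : Type₀) → λ (γ : ω) → λ (p : g) → γ
type:
  (ω : Type₀) → (g : Type₀) → (γ : ω) → (p : g) → ω
normal-order step count: 4
term was already normal: no
first contracted redex: a beta-redex


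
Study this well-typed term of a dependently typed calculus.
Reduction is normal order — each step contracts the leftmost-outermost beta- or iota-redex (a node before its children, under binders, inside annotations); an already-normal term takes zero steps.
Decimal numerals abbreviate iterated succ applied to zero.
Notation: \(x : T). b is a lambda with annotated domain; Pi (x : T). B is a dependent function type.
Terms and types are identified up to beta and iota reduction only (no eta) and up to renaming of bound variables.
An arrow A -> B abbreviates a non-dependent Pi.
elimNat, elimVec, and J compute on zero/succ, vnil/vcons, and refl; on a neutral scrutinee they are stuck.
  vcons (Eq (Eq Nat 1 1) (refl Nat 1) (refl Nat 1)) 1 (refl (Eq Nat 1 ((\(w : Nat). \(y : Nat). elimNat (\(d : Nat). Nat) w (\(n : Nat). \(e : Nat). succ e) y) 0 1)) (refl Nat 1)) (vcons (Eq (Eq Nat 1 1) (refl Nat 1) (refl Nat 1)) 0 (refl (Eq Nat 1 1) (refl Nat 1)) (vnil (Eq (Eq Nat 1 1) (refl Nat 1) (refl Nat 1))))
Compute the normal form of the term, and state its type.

resulting normal form:
  vcons (Eq (Eq Nat 1 1) (refl Nat 1) (refl Nat 1)) 1 (refl (Eq Nat 1 1) (refl Nat 1)) (vcons (Eq (Eq Nat 1 1) (refl Nat 1) (refl Nat 1)) 0 (refl (Eq Nat 1 1) (refl Nat 1)) (vnil (Eq (Eq Nat 1 1) (refl Nat 1) (refl Nat 1))))
inferred type:
  Vec (Eq (Eq Nat 1 1) (refl Nat 1) (refl Nat 1)) 2
observation: the first redex contracted is a beta-redex; the normal form is reached in 6 normal-order steps.


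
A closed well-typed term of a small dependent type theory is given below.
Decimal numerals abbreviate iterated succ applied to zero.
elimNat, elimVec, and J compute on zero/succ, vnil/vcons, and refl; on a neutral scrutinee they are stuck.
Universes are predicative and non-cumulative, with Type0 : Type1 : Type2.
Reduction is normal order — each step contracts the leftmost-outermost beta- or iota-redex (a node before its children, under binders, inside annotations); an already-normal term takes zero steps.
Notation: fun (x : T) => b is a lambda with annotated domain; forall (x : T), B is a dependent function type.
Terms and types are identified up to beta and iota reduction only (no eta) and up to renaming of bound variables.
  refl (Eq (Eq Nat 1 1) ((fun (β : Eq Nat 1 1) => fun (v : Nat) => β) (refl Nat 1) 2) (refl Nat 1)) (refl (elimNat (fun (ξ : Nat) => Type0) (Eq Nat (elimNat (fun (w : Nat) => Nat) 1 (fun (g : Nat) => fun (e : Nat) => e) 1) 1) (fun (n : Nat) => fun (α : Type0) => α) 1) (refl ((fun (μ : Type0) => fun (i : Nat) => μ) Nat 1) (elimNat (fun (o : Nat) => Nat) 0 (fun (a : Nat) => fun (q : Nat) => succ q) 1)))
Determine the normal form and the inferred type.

resulting normal form:
  refl (Eq (Eq Nat 1 1) (refl Nat 1) (refl Nat 1)) (refl (Eq Nat 1 1) (refl Nat 1))
type:
  Eq (Eq (Eq Nat 1 1) (refl Nat 1) (refl Nat 1)) (refl (Eq Nat 1 1) (refl Nat 1)) (refl (Eq Nat 1 1) (refl Nat 1))
observation: 16 normal-order steps normalize the term, beginning with a beta-redex.


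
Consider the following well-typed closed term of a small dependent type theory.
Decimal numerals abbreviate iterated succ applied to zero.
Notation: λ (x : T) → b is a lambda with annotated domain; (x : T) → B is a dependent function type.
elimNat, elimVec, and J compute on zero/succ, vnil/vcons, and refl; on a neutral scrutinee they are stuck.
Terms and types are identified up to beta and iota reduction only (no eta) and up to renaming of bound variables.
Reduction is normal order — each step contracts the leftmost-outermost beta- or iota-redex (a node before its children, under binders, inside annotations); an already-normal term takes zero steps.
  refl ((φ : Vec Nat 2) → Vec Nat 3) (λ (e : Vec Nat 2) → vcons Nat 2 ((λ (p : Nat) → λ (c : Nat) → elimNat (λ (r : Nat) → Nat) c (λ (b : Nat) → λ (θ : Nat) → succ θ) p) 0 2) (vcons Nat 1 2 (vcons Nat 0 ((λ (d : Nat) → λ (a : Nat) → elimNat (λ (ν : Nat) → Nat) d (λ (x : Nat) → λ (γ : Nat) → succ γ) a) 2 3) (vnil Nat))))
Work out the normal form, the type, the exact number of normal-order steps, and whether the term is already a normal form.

reduced normal form:
  refl ((φ : Vec Nat 2) → Vec Nat 3) (λ (e : Vec Nat 2) → vcons Nat 2 2 (vcons Nat 1 2 (vcons Nat 0 5 (vnil Nat))))
inferred type:
  Eq ((φ : Vec Nat 2) → Vec Nat 3) (λ (e : Vec Nat 2) → vcons Nat 2 2 (vcons Nat 1 2 (vcons Nat 0 5 (vnil Nat)))) (λ (p : Vec Nat 2) → vcons Nat 2 2 (vcons Nat 1 2 (vcons Nat 0 5 (vnil Nat))))
steps to reach normal form (normal order): 15
already normal: no
first contracted redex: a beta-redex


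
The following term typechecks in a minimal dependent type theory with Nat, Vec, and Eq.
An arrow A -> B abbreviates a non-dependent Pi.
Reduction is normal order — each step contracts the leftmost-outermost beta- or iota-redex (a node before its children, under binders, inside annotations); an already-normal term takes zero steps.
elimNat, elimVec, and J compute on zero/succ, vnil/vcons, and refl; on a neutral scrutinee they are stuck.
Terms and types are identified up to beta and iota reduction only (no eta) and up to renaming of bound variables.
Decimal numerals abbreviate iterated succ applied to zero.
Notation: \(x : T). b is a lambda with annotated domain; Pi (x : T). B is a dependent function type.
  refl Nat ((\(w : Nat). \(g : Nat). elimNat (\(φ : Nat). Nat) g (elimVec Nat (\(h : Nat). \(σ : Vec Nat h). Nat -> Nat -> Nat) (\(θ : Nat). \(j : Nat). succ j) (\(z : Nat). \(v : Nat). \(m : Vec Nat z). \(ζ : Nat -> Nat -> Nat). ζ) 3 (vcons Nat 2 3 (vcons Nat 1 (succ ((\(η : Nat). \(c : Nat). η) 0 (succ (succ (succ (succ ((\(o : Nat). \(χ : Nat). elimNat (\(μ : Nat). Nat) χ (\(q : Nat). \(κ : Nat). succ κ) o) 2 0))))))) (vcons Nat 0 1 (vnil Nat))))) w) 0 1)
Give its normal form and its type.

resulting normal form:
  refl Nat 1
inferred type:
  Eq Nat 1 1
observation: reduction starts at a beta-redex, and 3 normal-order steps reach the normal form.


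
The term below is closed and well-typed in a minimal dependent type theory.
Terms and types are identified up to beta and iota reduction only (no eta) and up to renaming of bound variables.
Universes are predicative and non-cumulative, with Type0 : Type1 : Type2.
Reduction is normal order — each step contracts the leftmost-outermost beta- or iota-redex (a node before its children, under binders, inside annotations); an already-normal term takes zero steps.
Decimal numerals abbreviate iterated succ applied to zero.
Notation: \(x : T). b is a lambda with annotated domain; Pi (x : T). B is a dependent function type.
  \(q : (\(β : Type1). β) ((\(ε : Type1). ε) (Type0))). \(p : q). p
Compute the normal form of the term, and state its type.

reduced normal form:
  \(q : Type0). \(β : q). β
the term's type:
  Pi (q : Type0). Pi (β : q). q
observation: 2 normal-order steps normalize the term, beginning with a beta-redex.


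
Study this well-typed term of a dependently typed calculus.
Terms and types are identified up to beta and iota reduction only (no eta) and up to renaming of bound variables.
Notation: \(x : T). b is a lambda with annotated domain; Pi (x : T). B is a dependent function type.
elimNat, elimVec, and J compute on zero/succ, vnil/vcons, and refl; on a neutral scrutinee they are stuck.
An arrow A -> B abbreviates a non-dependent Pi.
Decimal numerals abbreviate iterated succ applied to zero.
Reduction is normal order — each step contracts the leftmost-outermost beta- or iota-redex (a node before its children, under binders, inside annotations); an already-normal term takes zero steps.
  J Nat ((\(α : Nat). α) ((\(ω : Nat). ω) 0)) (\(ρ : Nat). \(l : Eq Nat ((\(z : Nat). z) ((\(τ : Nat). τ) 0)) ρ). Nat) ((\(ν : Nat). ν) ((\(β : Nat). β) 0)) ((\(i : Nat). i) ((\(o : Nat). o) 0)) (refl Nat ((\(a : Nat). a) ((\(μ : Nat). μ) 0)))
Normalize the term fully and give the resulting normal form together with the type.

reduced normal form:
  0
type:
  Nat
observation: 3 normal-order steps separate the term from its normal form.


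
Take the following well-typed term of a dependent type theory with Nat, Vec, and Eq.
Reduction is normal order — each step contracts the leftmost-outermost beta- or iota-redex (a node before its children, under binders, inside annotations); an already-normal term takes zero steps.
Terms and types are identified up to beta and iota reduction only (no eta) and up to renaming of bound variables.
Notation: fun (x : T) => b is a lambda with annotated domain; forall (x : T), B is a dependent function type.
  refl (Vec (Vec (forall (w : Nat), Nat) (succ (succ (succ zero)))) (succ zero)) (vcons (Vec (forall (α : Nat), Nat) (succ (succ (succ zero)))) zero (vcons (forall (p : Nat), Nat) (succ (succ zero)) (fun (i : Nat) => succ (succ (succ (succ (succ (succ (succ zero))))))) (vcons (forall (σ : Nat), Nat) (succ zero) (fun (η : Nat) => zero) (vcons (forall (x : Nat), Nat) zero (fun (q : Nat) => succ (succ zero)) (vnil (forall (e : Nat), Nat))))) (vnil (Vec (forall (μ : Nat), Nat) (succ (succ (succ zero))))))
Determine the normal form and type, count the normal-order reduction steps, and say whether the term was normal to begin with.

reduced normal form:
  refl (Vec (Vec (forall (w : Nat), Nat) (succ (succ (succ zero)))) (succ zero)) (vcons (Vec (forall (α : Nat), Nat) (succ (succ (succ zero)))) zero (vcons (forall (p : Nat), Nat) (succ (succ zero)) (fun (i : Nat) => succ (succ (succ (succ (succ (succ (succ zero))))))) (vcons (forall (σ : Nat), Nat) (succ zero) (fun (η : Nat) => zero) (vcons (forall (x : Nat), Nat) zero (fun (q : Nat) => succ (succ zero)) (vnil (forall (e : Nat), Nat))))) (vnil (Vec (forall (μ : Nat), Nat) (succ (succ (succ zero))))))
the term's type:
  Eq (Vec (Vec (forall (w : Nat), Nat) (succ (succ (succ zero)))) (succ zero)) (vcons (Vec (forall (α : Nat), Nat) (succ (succ (succ zero)))) zero (vcons (forall (p : Nat), Nat) (succ (succ zero)) (fun (i : Nat) => succ (succ (succ (succ (succ (succ (succ zero))))))) (vcons (forall (σ : Nat), Nat) (succ zero) (fun (η : Nat) => zero) (vcons (forall (x : Nat), Nat) zero (fun (q : Nat) => succ (succ zero)) (vnil (forall (e : Nat), Nat))))) (vnil (Vec (forall (μ : Nat), Nat) (succ (succ (succ zero)))))) (vcons (Vec (forall (φ : Nat), Nat) (succ (succ (succ zero)))) zero (vcons (forall (ω : Nat), Nat) (succ (succ zero)) (fun (y : Nat) => succ (succ (succ (succ (succ (succ (succ zero))))))) (vcons (forall (u : Nat), Nat) (succ zero) (fun (k : Nat) => zero) (vcons (forall (ξ : Nat), Nat) zero (fun (θ : Nat) => succ (succ zero)) (vnil (forall (z : Nat), Nat))))) (vnil (Vec (forall (a : Nat), Nat) (succ (succ (succ zero))))))
reduction steps (normal order): 0
started in normal form: yes


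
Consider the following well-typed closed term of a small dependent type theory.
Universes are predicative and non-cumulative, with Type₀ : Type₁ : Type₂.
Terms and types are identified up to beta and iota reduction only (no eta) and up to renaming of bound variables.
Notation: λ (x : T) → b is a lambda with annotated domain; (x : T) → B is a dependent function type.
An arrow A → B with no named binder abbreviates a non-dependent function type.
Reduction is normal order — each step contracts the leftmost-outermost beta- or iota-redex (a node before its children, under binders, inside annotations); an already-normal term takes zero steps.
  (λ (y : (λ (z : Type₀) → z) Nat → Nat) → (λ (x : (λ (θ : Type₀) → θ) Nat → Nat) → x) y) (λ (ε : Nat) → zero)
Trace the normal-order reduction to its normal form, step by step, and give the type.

normal-order reduction sequence:
  (λ (y : (λ (z : Type₀) → z) Nat → Nat) → (λ (x : (λ (θ : Type₀) → θ) Nat → Nat) → x) y) (λ (ε : Nat) → zero)
  ~> (λ (y : (λ (z : Type₀) → z) Nat → Nat) → y) (λ (x : Nat) → zero)
  ~> λ (y : Nat) → zero
type:
  Nat → Nat


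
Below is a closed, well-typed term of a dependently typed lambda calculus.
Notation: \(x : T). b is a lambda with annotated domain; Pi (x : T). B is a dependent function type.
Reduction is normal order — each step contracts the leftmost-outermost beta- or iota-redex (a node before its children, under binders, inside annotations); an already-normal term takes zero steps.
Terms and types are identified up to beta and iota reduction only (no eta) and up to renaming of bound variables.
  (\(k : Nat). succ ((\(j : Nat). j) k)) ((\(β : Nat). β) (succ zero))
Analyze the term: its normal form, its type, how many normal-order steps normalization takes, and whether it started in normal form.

resulting normal form:
  succ (succ zero)
type:
  Nat
steps to reach normal form (normal order): 3
started in normal form: no
first contracted redex: a beta-redex


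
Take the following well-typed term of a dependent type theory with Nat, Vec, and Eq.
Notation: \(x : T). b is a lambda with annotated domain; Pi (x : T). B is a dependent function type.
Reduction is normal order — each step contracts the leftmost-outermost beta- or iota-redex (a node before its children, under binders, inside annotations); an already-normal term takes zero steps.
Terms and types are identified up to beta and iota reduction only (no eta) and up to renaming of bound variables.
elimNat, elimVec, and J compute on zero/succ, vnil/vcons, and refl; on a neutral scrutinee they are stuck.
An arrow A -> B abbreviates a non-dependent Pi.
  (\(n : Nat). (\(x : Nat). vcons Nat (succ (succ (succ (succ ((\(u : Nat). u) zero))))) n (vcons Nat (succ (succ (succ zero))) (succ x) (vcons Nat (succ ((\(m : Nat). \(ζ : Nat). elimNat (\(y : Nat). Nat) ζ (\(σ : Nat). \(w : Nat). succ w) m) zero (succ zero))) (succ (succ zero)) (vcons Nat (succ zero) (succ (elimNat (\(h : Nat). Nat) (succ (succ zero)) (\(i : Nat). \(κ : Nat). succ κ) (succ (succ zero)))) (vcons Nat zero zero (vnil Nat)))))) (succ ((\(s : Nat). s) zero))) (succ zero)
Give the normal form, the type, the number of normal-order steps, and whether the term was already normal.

resulting normal form:
  vcons Nat (succ (succ (succ (succ zero)))) (succ zero) (vcons Nat (succ (succ (succ zero))) (succ (succ zero)) (vcons Nat (succ (succ zero)) (succ (succ zero)) (vcons Nat (succ zero) (succ (succ (succ (succ (succ zero))))) (vcons Nat zero zero (vnil Nat)))))
the term's type:
  Vec Nat (succ (succ (succ (succ (succ zero)))))
steps to reach normal form (normal order): 14
term was already normal: no
first redex: a beta-redex


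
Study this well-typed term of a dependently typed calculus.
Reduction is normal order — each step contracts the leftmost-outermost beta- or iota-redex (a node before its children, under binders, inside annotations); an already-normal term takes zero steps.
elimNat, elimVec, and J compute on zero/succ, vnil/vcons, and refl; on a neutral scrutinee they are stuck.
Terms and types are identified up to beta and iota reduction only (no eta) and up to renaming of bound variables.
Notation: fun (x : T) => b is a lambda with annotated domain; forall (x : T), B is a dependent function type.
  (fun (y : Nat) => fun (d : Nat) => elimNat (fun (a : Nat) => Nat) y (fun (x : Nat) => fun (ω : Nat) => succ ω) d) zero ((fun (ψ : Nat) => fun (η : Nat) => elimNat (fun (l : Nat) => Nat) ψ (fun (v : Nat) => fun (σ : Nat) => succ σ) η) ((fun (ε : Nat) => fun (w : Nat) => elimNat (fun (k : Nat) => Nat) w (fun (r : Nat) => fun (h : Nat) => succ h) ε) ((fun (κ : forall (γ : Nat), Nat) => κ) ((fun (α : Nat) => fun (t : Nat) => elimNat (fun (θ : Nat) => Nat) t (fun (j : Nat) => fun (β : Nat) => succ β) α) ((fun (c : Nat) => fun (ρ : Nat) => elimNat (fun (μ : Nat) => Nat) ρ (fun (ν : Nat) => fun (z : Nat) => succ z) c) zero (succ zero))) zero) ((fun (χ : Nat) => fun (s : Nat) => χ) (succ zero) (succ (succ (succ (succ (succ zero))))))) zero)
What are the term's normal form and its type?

reduced normal form:
  succ (succ zero)
inferred type:
  Nat
observation: contracting a beta-redex first, the term normalizes in 30 steps.


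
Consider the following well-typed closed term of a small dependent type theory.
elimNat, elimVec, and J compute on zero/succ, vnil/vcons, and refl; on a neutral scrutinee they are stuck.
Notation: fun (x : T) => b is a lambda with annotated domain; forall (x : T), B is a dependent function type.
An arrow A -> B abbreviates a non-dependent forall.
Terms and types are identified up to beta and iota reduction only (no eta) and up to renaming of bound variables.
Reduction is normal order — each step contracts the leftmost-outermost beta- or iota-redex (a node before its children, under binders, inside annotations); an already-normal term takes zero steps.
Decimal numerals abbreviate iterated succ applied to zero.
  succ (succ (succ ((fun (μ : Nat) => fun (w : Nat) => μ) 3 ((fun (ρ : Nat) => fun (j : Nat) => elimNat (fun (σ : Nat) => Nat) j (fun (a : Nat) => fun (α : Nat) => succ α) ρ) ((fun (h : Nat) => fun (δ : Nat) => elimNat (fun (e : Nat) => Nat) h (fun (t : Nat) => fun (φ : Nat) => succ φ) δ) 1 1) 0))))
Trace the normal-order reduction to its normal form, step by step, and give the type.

reduction (normal order):
  succ (succ (succ ((fun (μ : Nat) => fun (w : Nat) => μ) 3 ((fun (ρ : Nat) => fun (j : Nat) => elimNat (fun (σ : Nat) => Nat) j (fun (a : Nat) => fun (α : Nat) => succ α) ρ) ((fun (h : Nat) => fun (δ : Nat) => elimNat (fun (e : Nat) => Nat) h (fun (t : Nat) => fun (φ : Nat) => succ φ) δ) 1 1) 0))))
  ~> succ (succ (succ ((fun (μ : Nat) => 3) ((fun (w : Nat) => fun (ρ : Nat) => elimNat (fun (j : Nat) => Nat) ρ (fun (σ : Nat) => fun (a : Nat) => succ a) w) ((fun (α : Nat) => fun (h : Nat) => elimNat (fun (δ : Nat) => Nat) α (fun (e : Nat) => fun (t : Nat) => succ t) h) 1 1) 0))))
  ~> 6
the term's type:
  Nat


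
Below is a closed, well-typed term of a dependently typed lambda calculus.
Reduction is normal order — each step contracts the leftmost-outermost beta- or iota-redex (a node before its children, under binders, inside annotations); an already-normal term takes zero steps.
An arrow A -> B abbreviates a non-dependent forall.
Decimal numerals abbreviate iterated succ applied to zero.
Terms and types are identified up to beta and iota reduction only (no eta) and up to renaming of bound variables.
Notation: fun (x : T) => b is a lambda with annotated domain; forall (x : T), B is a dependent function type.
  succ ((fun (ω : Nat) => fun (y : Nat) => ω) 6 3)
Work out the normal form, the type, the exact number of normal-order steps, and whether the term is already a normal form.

resulting normal form:
  7
inferred type:
  Nat
normal-order step count: 2
started in normal form: no
first redex: a beta-redex


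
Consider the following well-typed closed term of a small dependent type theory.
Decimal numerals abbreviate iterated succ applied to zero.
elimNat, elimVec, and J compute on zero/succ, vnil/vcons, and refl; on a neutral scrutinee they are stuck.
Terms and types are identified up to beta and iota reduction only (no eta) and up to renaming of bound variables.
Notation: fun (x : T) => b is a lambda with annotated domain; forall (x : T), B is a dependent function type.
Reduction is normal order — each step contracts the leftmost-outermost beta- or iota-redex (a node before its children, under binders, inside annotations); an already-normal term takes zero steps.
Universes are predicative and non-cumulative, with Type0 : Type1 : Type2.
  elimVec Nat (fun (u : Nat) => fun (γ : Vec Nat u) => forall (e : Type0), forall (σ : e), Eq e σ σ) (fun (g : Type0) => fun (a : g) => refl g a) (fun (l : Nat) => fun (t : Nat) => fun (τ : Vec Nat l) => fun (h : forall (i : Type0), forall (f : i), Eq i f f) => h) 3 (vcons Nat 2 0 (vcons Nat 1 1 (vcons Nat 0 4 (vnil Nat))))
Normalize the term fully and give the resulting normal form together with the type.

reduced normal form:
  fun (u : Type0) => fun (γ : u) => refl u γ
the term's type:
  forall (u : Type0), forall (γ : u), Eq u γ γ


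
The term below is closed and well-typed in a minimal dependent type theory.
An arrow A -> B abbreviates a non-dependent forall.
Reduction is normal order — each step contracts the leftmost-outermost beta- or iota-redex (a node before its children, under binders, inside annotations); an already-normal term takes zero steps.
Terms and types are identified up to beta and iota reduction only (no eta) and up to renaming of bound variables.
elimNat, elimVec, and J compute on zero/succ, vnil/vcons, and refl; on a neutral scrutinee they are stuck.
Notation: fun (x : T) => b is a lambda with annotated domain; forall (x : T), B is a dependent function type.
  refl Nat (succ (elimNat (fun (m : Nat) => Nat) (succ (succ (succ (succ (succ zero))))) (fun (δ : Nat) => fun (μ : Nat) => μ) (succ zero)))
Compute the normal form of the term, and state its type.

reduced normal form:
  refl Nat (succ (succ (succ (succ (succ (succ zero))))))
type:
  Eq Nat (succ (succ (succ (succ (succ (succ zero)))))) (succ (succ (succ (succ (succ (succ zero))))))
observation: reduction starts at an elimNat iota-redex, and 4 normal-order steps reach the normal form.


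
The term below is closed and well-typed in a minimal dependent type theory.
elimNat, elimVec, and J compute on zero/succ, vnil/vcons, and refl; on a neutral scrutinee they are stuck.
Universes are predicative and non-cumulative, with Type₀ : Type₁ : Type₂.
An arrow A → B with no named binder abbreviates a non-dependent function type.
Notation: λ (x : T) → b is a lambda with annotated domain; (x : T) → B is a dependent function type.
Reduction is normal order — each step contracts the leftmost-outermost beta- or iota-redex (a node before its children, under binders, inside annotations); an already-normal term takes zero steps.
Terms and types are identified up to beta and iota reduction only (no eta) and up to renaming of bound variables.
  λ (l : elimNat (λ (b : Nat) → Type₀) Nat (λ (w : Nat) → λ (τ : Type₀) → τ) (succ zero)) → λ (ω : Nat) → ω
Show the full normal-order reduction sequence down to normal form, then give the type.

normal-order reduction:
  λ (l : elimNat (λ (b : Nat) → Type₀) Nat (λ (w : Nat) → λ (τ : Type₀) → τ) (succ zero)) → λ (ω : Nat) → ω
  ~> λ (l : (λ (b : Nat) → λ (w : Type₀) → w) zero (elimNat (λ (τ : Nat) → Type₀) Nat (λ (ω : Nat) → λ (j : Type₀) → j) zero)) → λ (ξ : Nat) → ξ
  ~> λ (l : (λ (b : Type₀) → b) (elimNat (λ (w : Nat) → Type₀) Nat (λ (τ : Nat) → λ (ω : Type₀) → ω) zero)) → λ (j : Nat) → j
  ~> λ (l : elimNat (λ (b : Nat) → Type₀) Nat (λ (w : Nat) → λ (τ : Type₀) → τ) zero) → λ (ω : Nat) → ω
  ~> λ (l : Nat) → λ (b : Nat) → b
type:
  Nat → Nat → Nat


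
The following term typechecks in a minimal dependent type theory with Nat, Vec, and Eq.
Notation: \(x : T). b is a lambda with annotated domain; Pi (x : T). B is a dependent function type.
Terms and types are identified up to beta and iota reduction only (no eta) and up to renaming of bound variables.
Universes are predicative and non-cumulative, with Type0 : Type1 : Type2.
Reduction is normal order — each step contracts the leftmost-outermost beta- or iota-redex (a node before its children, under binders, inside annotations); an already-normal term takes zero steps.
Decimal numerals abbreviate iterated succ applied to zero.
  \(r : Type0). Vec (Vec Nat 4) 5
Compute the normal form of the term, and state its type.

normal form:
  \(r : Type0). Vec (Vec Nat 4) 5
inferred type:
  Pi (r : Type0). Type0
observation: no redex remains anywhere in the term; it is its own normal form.


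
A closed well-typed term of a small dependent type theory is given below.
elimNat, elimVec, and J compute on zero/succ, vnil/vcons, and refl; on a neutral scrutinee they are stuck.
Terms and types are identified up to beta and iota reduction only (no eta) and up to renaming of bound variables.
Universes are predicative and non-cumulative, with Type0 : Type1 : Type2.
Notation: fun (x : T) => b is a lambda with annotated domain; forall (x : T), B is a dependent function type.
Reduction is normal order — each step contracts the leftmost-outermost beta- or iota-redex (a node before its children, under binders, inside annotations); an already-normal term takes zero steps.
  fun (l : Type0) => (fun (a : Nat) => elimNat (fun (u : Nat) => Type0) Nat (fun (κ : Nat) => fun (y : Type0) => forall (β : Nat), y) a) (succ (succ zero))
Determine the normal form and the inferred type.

reduced normal form:
  fun (l : Type0) => forall (a : Nat), forall (u : Nat), Nat
the term's type:
  forall (l : Type0), Type0


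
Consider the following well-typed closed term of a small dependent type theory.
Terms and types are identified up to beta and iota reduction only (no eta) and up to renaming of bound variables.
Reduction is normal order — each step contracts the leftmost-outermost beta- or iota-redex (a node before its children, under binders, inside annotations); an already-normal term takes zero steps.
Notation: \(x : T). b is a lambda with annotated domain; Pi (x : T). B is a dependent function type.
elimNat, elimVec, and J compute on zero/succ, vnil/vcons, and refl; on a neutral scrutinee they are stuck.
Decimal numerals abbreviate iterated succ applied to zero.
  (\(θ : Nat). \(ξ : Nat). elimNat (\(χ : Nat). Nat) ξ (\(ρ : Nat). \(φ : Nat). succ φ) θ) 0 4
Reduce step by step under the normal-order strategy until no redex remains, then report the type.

reduction (normal order):
  (\(θ : Nat). \(ξ : Nat). elimNat (\(χ : Nat). Nat) ξ (\(ρ : Nat). \(φ : Nat). succ φ) θ) 0 4
  ~> (\(θ : Nat). elimNat (\(ξ : Nat). Nat) θ (\(χ : Nat). \(ρ : Nat). succ ρ) 0) 4
  ~> elimNat (\(θ : Nat). Nat) 4 (\(ξ : Nat). \(χ : Nat). succ χ) 0
  ~> 4
type:
  Nat
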